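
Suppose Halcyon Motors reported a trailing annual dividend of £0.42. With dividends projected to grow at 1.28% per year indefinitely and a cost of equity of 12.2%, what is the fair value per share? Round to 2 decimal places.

Gordon growth model: P₀ = D₁/(r − g). D₁ = 0.42 × (1 + 0.0128) = 0.4254.
P₀ = 0.4254 / (0.122 − 0.0128) = 0.4254 / 0.1092 = 3.8954

£3.90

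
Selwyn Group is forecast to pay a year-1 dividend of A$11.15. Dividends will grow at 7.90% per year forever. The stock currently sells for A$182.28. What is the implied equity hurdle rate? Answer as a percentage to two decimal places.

14.02%

Rearranging the constant-growth DDM: r = D₁/P₀ + g.
r = 11.1500 / 182.28 + 0.079 = 0.06117 + 0.079 = 0.14017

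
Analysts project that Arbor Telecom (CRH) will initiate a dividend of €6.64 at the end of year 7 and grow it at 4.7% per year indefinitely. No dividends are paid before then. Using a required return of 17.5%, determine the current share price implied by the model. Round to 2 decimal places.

Deferred-dividend DDM. At t=6 the remaining stream is a growing perpetuity with first payment D_7 = 6.64.
V_6 = D_7/(r−g) = 6.64/(0.175−0.047) = 51.8750
P₀ = V_6/(1+r)^6 = 51.8750/(1+0.175)^6 = 19.7120

€19.71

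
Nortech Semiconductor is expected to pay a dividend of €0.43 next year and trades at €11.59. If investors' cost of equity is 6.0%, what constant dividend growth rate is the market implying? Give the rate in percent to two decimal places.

2.29%

From P₀ = D₁/(r − g), the implied growth is g = r − D₁/P₀.
g = 0.06 − 0.43/11.59 = 0.06 − 0.03710 = 0.02290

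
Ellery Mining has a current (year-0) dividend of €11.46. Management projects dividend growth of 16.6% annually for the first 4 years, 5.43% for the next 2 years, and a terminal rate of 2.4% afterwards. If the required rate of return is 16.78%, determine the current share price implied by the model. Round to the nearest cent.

Three-stage DDM. Project D₁…D_6; terminal Gordon value at t=6 with g = 0.024; discount at r = 0.1678.
D_1 = 13.3624
D_2 = 15.5805
D_3 = 18.1669
D_4 = 21.1826
D_5 = 22.3328
D_6 = 23.5455
TV_6 = 24.1106/(0.1678−0.024) = 167.6673
P₀ = Σ Dₜ/(1+r)ᵗ + TV_6/(1+r)^6 = 131.3348

€131.33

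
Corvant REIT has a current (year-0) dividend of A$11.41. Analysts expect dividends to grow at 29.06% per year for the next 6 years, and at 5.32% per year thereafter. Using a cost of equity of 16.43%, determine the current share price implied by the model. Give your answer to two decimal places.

Two-stage DDM. Project D₁…D_6 at 0.2906, terminal growth 0.0532, discount at r = 0.1643.
D_1 = 14.7257
D_2 = 19.0050
D_3 = 24.5279
D_4 = 31.6557
D_5 = 40.8549
D_6 = 52.7273
Terminal value at t=6: TV = D_7/(r−g) = 55.5324/(0.1643−0.0532) = 499.8416
P₀ = 14.7257/(1+0.1643)^1 + 19.0050/(1+0.1643)^2 + 24.5279/(1+0.1643)^3 + 31.6557/(1+0.1643)^4 + 40.8549/(1+0.1643)^5 + 52.7273/(1+0.1643)^6 + 499.8416/(1+0.1643)^6 = 300.3474

A$300.35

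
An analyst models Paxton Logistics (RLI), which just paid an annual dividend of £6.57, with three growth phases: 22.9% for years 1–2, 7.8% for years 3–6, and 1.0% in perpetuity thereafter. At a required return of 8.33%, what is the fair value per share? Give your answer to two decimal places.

Three-stage DDM. Project D₁…D_6; terminal Gordon value at t=6 with g = 0.01; discount at r = 0.0833.
D_1 = 8.0745
D_2 = 9.9236
D_3 = 10.6976
D_4 = 11.5321
D_5 = 12.4316
D_6 = 13.4012
TV_6 = 13.5352/(0.0833−0.01) = 184.6552
P₀ = Σ Dₜ/(1+r)ᵗ + TV_6/(1+r)^6 = 163.5760

£163.58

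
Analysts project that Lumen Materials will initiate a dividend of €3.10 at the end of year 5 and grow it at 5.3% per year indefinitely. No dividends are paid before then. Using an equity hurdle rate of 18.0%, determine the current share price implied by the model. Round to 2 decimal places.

Deferred-dividend DDM. At t=4 the remaining stream is a growing perpetuity with first payment D_5 = 3.10.
V_4 = D_5/(r−g) = 3.10/(0.18−0.053) = 24.4094
P₀ = V_4/(1+r)^4 = 24.4094/(1+0.18)^4 = 12.5901

€12.59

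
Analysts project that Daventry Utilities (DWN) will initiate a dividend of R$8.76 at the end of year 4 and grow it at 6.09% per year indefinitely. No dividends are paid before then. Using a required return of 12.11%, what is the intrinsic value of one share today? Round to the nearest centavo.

Deferred-dividend DDM. At t=3 the remaining stream is a growing perpetuity with first payment D_4 = 8.76.
V_3 = D_4/(r−g) = 8.76/(0.1211−0.0609) = 145.5150
P₀ = V_3/(1+r)^3 = 145.5150/(1+0.1211)^3 = 103.2701

R$103.27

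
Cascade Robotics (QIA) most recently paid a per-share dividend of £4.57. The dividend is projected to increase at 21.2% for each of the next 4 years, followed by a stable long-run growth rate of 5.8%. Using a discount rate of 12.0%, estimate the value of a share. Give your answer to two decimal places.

Two-stage DDM. Project D₁…D_4 at 0.212, terminal growth 0.058, discount at r = 0.12.
D_1 = 5.5388
D_2 = 6.7131
D_3 = 8.1362
D_4 = 9.8611
Terminal value at t=4: TV = D_5/(r−g) = 10.4331/(0.12−0.058) = 168.2754
P₀ = 5.5388/(1+0.12)^1 + 6.7131/(1+0.12)^2 + 8.1362/(1+0.12)^3 + 9.8611/(1+0.12)^4 + 168.2754/(1+0.12)^4 = 129.2972

£129.30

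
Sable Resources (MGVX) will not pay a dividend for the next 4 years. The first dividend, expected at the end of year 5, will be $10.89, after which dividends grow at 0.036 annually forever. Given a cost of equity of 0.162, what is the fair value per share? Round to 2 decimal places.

Deferred-dividend DDM. At t=4 the remaining stream is a growing perpetuity with first payment D_5 = 10.89.
V_4 = D_5/(r−g) = 10.89/(0.162−0.036) = 86.4286
P₀ = V_4/(1+r)^4 = 86.4286/(1+0.162)^4 = 47.4059

$47.41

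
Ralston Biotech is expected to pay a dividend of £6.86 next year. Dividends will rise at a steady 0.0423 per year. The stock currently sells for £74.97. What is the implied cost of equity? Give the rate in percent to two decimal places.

13.38%

Rearranging the constant-growth DDM: r = D₁/P₀ + g.
r = 6.8600 / 74.97 + 0.0423 = 0.09150 + 0.0423 = 0.13380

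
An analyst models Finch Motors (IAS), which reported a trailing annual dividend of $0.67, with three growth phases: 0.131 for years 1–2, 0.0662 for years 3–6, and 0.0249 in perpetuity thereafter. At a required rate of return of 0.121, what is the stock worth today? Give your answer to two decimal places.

$9.72

Three-stage DDM. Project D₁…D_6; terminal Gordon value at t=6 with g = 0.0249; discount at r = 0.121.
D_1 = 0.7578
D_2 = 0.8570
D_3 = 0.9138
D_4 = 0.9743
D_5 = 1.0388
D_6 = 1.1075
TV_6 = 1.1351/(0.121−0.0249) = 11.8117
P₀ = Σ Dₜ/(1+r)ᵗ + TV_6/(1+r)^6 = 9.7207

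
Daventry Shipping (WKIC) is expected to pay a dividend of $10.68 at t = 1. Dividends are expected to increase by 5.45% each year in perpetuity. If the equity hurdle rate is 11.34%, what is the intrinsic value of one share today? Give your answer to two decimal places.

Gordon growth model: P₀ = D₁/(r − g), with D₁ = 10.68 given directly.
P₀ = 10.6800 / (0.1134 − 0.0545) = 10.6800 / 0.0589 = 181.3243

$181.32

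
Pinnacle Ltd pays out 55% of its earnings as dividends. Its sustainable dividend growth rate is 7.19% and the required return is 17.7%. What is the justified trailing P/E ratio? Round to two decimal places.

5.61

Justified trailing P/E = b(1+g)/(r−g) = 0.55×(1+0.0719)/(0.177−0.0719) = 5.6094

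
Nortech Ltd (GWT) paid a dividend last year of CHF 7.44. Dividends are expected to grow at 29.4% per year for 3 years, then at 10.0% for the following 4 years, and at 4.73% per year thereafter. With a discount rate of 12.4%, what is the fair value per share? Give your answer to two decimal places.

CHF 215.00

Three-stage DDM. Project D₁…D_7; terminal Gordon value at t=7 with g = 0.0473; discount at r = 0.124.
D_1 = 9.6274
D_2 = 12.4578
D_3 = 16.1204
D_4 = 17.7324
D_5 = 19.5057
D_6 = 21.4562
D_7 = 23.6019
TV_7 = 24.7182/(0.124−0.0473) = 322.2718
P₀ = Σ Dₜ/(1+r)ᵗ + TV_7/(1+r)^7 = 215.0002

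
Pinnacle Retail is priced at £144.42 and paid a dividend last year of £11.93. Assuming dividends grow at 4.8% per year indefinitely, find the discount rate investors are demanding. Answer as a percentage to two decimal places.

Rearranging the constant-growth DDM: r = D₁/P₀ + g.
D₁ = 11.93 × (1 + 0.048) = 12.5026.
r = 12.5026 / 144.42 + 0.048 = 0.08657 + 0.048 = 0.13457

13.46%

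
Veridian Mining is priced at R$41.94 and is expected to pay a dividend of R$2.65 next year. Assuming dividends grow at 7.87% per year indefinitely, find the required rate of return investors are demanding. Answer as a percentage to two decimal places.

14.19%

Rearranging the constant-growth DDM: r = D₁/P₀ + g.
r = 2.6500 / 41.94 + 0.0787 = 0.06319 + 0.0787 = 0.14189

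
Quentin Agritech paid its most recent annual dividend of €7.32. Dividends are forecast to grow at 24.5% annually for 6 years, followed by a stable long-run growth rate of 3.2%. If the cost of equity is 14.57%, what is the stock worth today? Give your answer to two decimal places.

Two-stage DDM. Project D₁…D_6 at 0.245, terminal growth 0.032, discount at r = 0.1457.
D_1 = 9.1134
D_2 = 11.3462
D_3 = 14.1260
D_4 = 17.5869
D_5 = 21.8956
D_6 = 27.2601
Terminal value at t=6: TV = D_7/(r−g) = 28.1324/(0.1457−0.032) = 247.4266
P₀ = 9.1134/(1+0.1457)^1 + 11.3462/(1+0.1457)^2 + 14.1260/(1+0.1457)^3 + 17.5869/(1+0.1457)^4 + 21.8956/(1+0.1457)^5 + 27.2601/(1+0.1457)^6 + 247.4266/(1+0.1457)^6 = 168.7444

€168.74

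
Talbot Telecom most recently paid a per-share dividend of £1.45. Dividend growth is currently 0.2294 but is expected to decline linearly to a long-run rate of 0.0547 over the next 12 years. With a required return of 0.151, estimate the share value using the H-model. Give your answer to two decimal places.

H-model: P₀ = D₀[(1+g_L) + H(g_S−g_L)]/(r−g_L), with H = 12/2 = 6.
P₀ = 1.45 × [(1+0.0547) + 6×(0.2294−0.0547)] / (0.151−0.0547)
   = 1.45 × 2.1029 / 0.0963 = 31.6636

£31.66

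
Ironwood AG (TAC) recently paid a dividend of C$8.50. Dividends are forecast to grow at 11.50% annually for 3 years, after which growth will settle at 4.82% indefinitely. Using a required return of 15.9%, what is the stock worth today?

C$95.21

Two-stage DDM. Project D₁…D_3 at 0.115, terminal growth 0.0482, discount at r = 0.159.
D_1 = 9.4775
D_2 = 10.5674
D_3 = 11.7827
Terminal value at t=3: TV = D_4/(r−g) = 12.3506/(0.159−0.0482) = 111.4674
P₀ = 9.4775/(1+0.159)^1 + 10.5674/(1+0.159)^2 + 11.7827/(1+0.159)^3 + 111.4674/(1+0.159)^3 = 95.2098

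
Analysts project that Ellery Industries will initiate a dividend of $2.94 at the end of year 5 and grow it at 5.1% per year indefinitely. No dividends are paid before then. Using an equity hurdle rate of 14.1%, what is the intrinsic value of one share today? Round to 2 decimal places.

$19.27

Deferred-dividend DDM. At t=4 the remaining stream is a growing perpetuity with first payment D_5 = 2.94.
V_4 = D_5/(r−g) = 2.94/(0.141−0.051) = 32.6667
P₀ = V_4/(1+r)^4 = 32.6667/(1+0.141)^4 = 19.2736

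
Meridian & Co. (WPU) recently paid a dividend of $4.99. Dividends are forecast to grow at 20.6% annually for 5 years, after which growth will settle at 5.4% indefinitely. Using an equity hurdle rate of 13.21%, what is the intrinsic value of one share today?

Two-stage DDM. Project D₁…D_5 at 0.206, terminal growth 0.054, discount at r = 0.1321.
D_1 = 6.0179
D_2 = 7.2576
D_3 = 8.7527
D_4 = 10.5558
D_5 = 12.7303
Terminal value at t=5: TV = D_6/(r−g) = 13.4177/(0.1321−0.054) = 171.8014
P₀ = 6.0179/(1+0.1321)^1 + 7.2576/(1+0.1321)^2 + 8.7527/(1+0.1321)^3 + 10.5558/(1+0.1321)^4 + 12.7303/(1+0.1321)^5 + 171.8014/(1+0.1321)^5 = 122.6679

$122.67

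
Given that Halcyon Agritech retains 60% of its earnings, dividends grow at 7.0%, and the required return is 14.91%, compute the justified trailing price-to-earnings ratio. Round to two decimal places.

Payout ratio b = 1 − 0.60 = 0.40.
Justified trailing P/E = b(1+g)/(r−g) = 0.40×(1+0.07)/(0.1491−0.07) = 5.4109

5.41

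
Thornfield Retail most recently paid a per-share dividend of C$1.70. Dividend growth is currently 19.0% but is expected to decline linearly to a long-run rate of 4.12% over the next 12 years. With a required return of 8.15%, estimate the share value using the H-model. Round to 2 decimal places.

H-model: P₀ = D₀[(1+g_L) + H(g_S−g_L)]/(r−g_L), with H = 12/2 = 6.
P₀ = 1.70 × [(1+0.0412) + 6×(0.19−0.0412)] / (0.0815−0.0412)
   = 1.70 × 1.9340 / 0.0403 = 81.5831

C$81.58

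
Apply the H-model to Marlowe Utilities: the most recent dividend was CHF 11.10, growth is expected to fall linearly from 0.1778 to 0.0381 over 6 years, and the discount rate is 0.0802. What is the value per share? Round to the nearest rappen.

CHF 384.20

H-model: P₀ = D₀[(1+g_L) + H(g_S−g_L)]/(r−g_L), with H = 6/2 = 3.
P₀ = 11.10 × [(1+0.0381) + 3×(0.1778−0.0381)] / (0.0802−0.0381)
   = 11.10 × 1.4572 / 0.0421 = 384.2024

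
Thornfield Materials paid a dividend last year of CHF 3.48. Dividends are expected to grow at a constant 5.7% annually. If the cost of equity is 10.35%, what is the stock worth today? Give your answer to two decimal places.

Gordon growth model: P₀ = D₁/(r − g). D₁ = 3.48 × (1 + 0.057) = 3.6784.
P₀ = 3.6784 / (0.1035 − 0.057) = 3.6784 / 0.0465 = 79.1045

CHF 79.10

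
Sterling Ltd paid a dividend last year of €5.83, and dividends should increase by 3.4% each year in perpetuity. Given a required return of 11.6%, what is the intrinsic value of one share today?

€73.51

Gordon growth model: P₀ = D₁/(r − g). D₁ = 5.83 × (1 + 0.034) = 6.0282.
P₀ = 6.0282 / (0.116 − 0.034) = 6.0282 / 0.082 = 73.5149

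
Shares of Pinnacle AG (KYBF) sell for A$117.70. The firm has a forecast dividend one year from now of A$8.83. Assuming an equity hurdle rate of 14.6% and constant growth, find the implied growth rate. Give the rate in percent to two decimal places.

From P₀ = D₁/(r − g), the implied growth is g = r − D₁/P₀.
g = 0.146 − 8.83/117.70 = 0.146 − 0.07502 = 0.07098

7.10%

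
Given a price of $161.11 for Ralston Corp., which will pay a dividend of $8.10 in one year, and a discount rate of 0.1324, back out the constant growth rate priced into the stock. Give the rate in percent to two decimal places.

8.21%

From P₀ = D₁/(r − g), the implied growth is g = r − D₁/P₀.
g = 0.1324 − 8.10/161.11 = 0.1324 − 0.05028 = 0.08212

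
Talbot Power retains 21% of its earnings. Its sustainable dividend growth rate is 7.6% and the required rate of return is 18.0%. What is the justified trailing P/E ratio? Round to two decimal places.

Payout ratio b = 1 − 0.21 = 0.79.
Justified trailing P/E = b(1+g)/(r−g) = 0.79×(1+0.076)/(0.18−0.076) = 8.1735

8.17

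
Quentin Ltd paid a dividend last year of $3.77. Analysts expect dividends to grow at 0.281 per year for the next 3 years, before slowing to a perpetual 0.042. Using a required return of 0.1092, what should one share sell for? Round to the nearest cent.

Two-stage DDM. Project D₁…D_3 at 0.281, terminal growth 0.042, discount at r = 0.1092.
D_1 = 4.8294
D_2 = 6.1864
D_3 = 7.9248
Terminal value at t=3: TV = D_4/(r−g) = 8.2576/(0.1092−0.042) = 122.8817
P₀ = 4.8294/(1+0.1092)^1 + 6.1864/(1+0.1092)^2 + 7.9248/(1+0.1092)^3 + 122.8817/(1+0.1092)^3 = 105.2339

$105.23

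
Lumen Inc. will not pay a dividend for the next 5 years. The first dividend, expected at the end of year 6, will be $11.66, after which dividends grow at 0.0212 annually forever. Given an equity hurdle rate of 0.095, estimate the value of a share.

$100.36

Deferred-dividend DDM. At t=5 the remaining stream is a growing perpetuity with first payment D_6 = 11.66.
V_5 = D_6/(r−g) = 11.66/(0.095−0.0212) = 157.9946
P₀ = V_5/(1+r)^5 = 157.9946/(1+0.095)^5 = 100.3625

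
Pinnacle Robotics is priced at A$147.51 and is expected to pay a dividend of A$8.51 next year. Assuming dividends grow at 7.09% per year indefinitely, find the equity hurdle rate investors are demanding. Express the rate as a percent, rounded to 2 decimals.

Rearranging the constant-growth DDM: r = D₁/P₀ + g.
r = 8.5100 / 147.51 + 0.0709 = 0.05769 + 0.0709 = 0.12859

12.86%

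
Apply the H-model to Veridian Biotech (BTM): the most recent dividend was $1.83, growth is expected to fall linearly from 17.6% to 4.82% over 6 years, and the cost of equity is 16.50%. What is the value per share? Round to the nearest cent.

H-model: P₀ = D₀[(1+g_L) + H(g_S−g_L)]/(r−g_L), with H = 6/2 = 3.
P₀ = 1.83 × [(1+0.0482) + 3×(0.176−0.0482)] / (0.165−0.0482)
   = 1.83 × 1.4316 / 0.1168 = 22.4300

$22.43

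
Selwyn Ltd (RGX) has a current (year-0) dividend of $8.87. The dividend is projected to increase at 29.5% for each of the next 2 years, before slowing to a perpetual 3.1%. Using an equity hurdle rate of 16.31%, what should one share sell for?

Two-stage DDM. Project D₁…D_2 at 0.295, terminal growth 0.031, discount at r = 0.1631.
D_1 = 11.4866
D_2 = 14.8752
Terminal value at t=2: TV = D_3/(r−g) = 15.3363/(0.1631−0.031) = 116.0965
P₀ = 11.4866/(1+0.1631)^1 + 14.8752/(1+0.1631)^2 + 116.0965/(1+0.1631)^2 = 106.6910

$106.69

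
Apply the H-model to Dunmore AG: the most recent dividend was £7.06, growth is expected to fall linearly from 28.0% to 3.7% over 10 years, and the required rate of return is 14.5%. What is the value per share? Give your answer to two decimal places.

£147.21

H-model: P₀ = D₀[(1+g_L) + H(g_S−g_L)]/(r−g_L), with H = 10/2 = 5.
P₀ = 7.06 × [(1+0.037) + 5×(0.28−0.037)] / (0.145−0.037)
   = 7.06 × 2.2520 / 0.108 = 147.2141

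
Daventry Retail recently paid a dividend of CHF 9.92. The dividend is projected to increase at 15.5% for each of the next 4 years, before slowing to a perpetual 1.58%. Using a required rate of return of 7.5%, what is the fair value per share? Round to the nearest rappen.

Two-stage DDM. Project D₁…D_4 at 0.155, terminal growth 0.0158, discount at r = 0.075.
D_1 = 11.4576
D_2 = 13.2335
D_3 = 15.2847
D_4 = 17.6539
Terminal value at t=4: TV = D_5/(r−g) = 17.9328/(0.075−0.0158) = 302.9187
P₀ = 11.4576/(1+0.075)^1 + 13.2335/(1+0.075)^2 + 15.2847/(1+0.075)^3 + 17.6539/(1+0.075)^4 + 302.9187/(1+0.075)^4 = 274.4582

CHF 274.46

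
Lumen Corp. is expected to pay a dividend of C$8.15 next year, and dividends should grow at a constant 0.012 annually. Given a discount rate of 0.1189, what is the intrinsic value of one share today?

C$76.24

Gordon growth model: P₀ = D₁/(r − g), with D₁ = 8.15 given directly.
P₀ = 8.1500 / (0.1189 − 0.012) = 8.1500 / 0.1069 = 76.2395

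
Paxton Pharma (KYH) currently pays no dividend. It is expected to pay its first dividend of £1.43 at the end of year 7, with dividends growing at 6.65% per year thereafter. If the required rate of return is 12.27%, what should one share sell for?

£12.71

Deferred-dividend DDM. At t=6 the remaining stream is a growing perpetuity with first payment D_7 = 1.43.
V_6 = D_7/(r−g) = 1.43/(0.1227−0.0665) = 25.4448
P₀ = V_6/(1+r)^6 = 25.4448/(1+0.1227)^6 = 12.7062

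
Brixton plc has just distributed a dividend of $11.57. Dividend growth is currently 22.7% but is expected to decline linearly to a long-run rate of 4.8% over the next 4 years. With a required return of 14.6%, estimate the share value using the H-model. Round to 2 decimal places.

H-model: P₀ = D₀[(1+g_L) + H(g_S−g_L)]/(r−g_L), with H = 4/2 = 2.
P₀ = 11.57 × [(1+0.048) + 2×(0.227−0.048)] / (0.146−0.048)
   = 11.57 × 1.4060 / 0.098 = 165.9941

$165.99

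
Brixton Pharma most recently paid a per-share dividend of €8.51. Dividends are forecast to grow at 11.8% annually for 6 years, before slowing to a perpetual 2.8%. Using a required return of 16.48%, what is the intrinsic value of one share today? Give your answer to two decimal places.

€94.34

Two-stage DDM. Project D₁…D_6 at 0.118, terminal growth 0.028, discount at r = 0.1648.
D_1 = 9.5142
D_2 = 10.6369
D_3 = 11.8920
D_4 = 13.2953
D_5 = 14.8641
D_6 = 16.6181
Terminal value at t=6: TV = D_7/(r−g) = 17.0834/(0.1648−0.028) = 124.8784
P₀ = 9.5142/(1+0.1648)^1 + 10.6369/(1+0.1648)^2 + 11.8920/(1+0.1648)^3 + 13.2953/(1+0.1648)^4 + 14.8641/(1+0.1648)^5 + 16.6181/(1+0.1648)^6 + 124.8784/(1+0.1648)^6 = 94.3427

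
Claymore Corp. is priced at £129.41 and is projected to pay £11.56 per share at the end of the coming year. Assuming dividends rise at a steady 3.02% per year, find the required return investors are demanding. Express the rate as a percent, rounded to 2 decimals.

11.95%

Rearranging the constant-growth DDM: r = D₁/P₀ + g.
r = 11.5600 / 129.41 + 0.0302 = 0.08933 + 0.0302 = 0.11953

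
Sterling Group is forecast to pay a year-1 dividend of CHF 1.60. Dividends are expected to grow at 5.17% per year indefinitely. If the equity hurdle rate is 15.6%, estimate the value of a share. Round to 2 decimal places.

Gordon growth model: P₀ = D₁/(r − g), with D₁ = 1.60 given directly.
P₀ = 1.6000 / (0.156 − 0.0517) = 1.6000 / 0.1043 = 15.3404

CHF 15.34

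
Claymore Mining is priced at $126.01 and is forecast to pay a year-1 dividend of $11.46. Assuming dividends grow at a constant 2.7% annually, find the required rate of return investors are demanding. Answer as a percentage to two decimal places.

Rearranging the constant-growth DDM: r = D₁/P₀ + g.
r = 11.4600 / 126.01 + 0.027 = 0.09095 + 0.027 = 0.11795

11.79%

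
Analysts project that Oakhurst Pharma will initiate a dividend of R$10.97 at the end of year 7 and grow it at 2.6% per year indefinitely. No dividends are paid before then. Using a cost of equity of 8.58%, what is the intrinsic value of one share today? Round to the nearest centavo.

R$111.95

Deferred-dividend DDM. At t=6 the remaining stream is a growing perpetuity with first payment D_7 = 10.97.
V_6 = D_7/(r−g) = 10.97/(0.0858−0.026) = 183.4448
P₀ = V_6/(1+r)^6 = 183.4448/(1+0.0858)^6 = 111.9454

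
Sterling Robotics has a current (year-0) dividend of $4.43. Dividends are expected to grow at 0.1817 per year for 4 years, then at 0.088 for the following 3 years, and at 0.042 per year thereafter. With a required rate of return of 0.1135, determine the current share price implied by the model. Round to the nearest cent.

$113.09

Three-stage DDM. Project D₁…D_7; terminal Gordon value at t=7 with g = 0.042; discount at r = 0.1135.
D_1 = 5.2349
D_2 = 6.1861
D_3 = 7.3101
D_4 = 8.6384
D_5 = 9.3986
D_6 = 10.2256
D_7 = 11.1255
TV_7 = 11.5928/(0.1135−0.042) = 162.1366
P₀ = Σ Dₜ/(1+r)ᵗ + TV_7/(1+r)^7 = 113.0940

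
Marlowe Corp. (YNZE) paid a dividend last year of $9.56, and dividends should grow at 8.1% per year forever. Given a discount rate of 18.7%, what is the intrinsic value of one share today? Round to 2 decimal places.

Gordon growth model: P₀ = D₁/(r − g). D₁ = 9.56 × (1 + 0.081) = 10.3344.
P₀ = 10.3344 / (0.187 − 0.081) = 10.3344 / 0.106 = 97.4940

$97.49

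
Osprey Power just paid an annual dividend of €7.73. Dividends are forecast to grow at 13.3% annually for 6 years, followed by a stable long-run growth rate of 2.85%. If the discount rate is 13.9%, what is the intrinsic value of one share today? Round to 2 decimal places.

€115.24

Two-stage DDM. Project D₁…D_6 at 0.133, terminal growth 0.0285, discount at r = 0.139.
D_1 = 8.7581
D_2 = 9.9229
D_3 = 11.2427
D_4 = 12.7379
D_5 = 14.4321
D_6 = 16.3516
Terminal value at t=6: TV = D_7/(r−g) = 16.8176/(0.139−0.0285) = 152.1952
P₀ = 8.7581/(1+0.139)^1 + 9.9229/(1+0.139)^2 + 11.2427/(1+0.139)^3 + 12.7379/(1+0.139)^4 + 14.4321/(1+0.139)^5 + 16.3516/(1+0.139)^6 + 152.1952/(1+0.139)^6 = 115.2365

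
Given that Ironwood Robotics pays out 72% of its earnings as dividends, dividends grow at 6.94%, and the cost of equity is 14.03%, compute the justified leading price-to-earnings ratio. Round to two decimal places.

10.16

Justified leading P/E = b/(r−g) = 0.72/(0.1403−0.0694) = 10.1551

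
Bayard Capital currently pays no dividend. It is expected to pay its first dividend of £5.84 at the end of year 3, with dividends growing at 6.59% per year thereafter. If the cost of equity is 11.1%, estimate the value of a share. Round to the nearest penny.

£104.91

Deferred-dividend DDM. At t=2 the remaining stream is a growing perpetuity with first payment D_3 = 5.84.
V_2 = D_3/(r−g) = 5.84/(0.111−0.0659) = 129.4900
P₀ = V_2/(1+r)^2 = 129.4900/(1+0.111)^2 = 104.9079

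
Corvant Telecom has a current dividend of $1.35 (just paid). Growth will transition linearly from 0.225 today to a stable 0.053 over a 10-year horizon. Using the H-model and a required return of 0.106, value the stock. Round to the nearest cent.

$48.73

H-model: P₀ = D₀[(1+g_L) + H(g_S−g_L)]/(r−g_L), with H = 10/2 = 5.
P₀ = 1.35 × [(1+0.053) + 5×(0.225−0.053)] / (0.106−0.053)
   = 1.35 × 1.9130 / 0.053 = 48.7274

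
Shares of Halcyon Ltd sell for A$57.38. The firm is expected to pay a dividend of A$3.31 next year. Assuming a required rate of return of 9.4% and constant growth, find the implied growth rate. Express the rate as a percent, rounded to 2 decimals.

3.63%

From P₀ = D₁/(r − g), the implied growth is g = r − D₁/P₀.
g = 0.094 − 3.31/57.38 = 0.094 − 0.05769 = 0.03631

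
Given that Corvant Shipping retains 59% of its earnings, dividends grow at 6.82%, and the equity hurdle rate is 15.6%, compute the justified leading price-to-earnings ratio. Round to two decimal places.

Payout ratio b = 1 − 0.59 = 0.41.
Justified leading P/E = b/(r−g) = 0.41/(0.156−0.0682) = 4.6697

4.67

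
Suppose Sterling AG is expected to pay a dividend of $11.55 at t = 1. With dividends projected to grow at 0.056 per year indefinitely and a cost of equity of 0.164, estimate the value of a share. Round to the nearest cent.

$106.94

Gordon growth model: P₀ = D₁/(r − g), with D₁ = 11.55 given directly.
P₀ = 11.5500 / (0.164 − 0.056) = 11.5500 / 0.108 = 106.9444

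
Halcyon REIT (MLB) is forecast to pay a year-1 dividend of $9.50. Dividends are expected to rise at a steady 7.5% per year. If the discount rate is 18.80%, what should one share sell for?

Gordon growth model: P₀ = D₁/(r − g), with D₁ = 9.50 given directly.
P₀ = 9.5000 / (0.188 − 0.075) = 9.5000 / 0.113 = 84.0708

$84.07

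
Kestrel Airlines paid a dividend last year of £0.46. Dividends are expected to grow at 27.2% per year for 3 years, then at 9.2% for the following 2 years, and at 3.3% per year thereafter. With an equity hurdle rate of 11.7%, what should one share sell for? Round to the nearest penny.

Three-stage DDM. Project D₁…D_5; terminal Gordon value at t=5 with g = 0.033; discount at r = 0.117.
D_1 = 0.5851
D_2 = 0.7443
D_3 = 0.9467
D_4 = 1.0338
D_5 = 1.1289
TV_5 = 1.1662/(0.117−0.033) = 13.8831
P₀ = Σ Dₜ/(1+r)ᵗ + TV_5/(1+r)^5 = 11.0970

£11.10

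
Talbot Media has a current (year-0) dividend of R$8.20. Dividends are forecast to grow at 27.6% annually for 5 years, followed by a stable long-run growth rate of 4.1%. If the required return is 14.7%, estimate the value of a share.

R$194.30

Two-stage DDM. Project D₁…D_5 at 0.276, terminal growth 0.041, discount at r = 0.147.
D_1 = 10.4632
D_2 = 13.3510
D_3 = 17.0359
D_4 = 21.7378
D_5 = 27.7375
Terminal value at t=5: TV = D_6/(r−g) = 28.8747/(0.147−0.041) = 272.4031
P₀ = 10.4632/(1+0.147)^1 + 13.3510/(1+0.147)^2 + 17.0359/(1+0.147)^3 + 21.7378/(1+0.147)^4 + 27.7375/(1+0.147)^5 + 272.4031/(1+0.147)^5 = 194.3038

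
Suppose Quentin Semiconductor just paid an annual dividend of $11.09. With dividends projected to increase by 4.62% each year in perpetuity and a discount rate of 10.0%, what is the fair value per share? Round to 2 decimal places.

Gordon growth model: P₀ = D₁/(r − g). D₁ = 11.09 × (1 + 0.0462) = 11.6024.
P₀ = 11.6024 / (0.1 − 0.0462) = 11.6024 / 0.0538 = 215.6572

$215.66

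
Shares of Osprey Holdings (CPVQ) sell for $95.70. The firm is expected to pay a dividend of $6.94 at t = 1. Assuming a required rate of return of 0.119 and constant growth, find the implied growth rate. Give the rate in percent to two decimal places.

4.65%

From P₀ = D₁/(r − g), the implied growth is g = r − D₁/P₀.
g = 0.119 − 6.94/95.70 = 0.119 − 0.07252 = 0.04648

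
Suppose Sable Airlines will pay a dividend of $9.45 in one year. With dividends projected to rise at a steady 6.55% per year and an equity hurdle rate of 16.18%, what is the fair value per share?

$98.13

Gordon growth model: P₀ = D₁/(r − g), with D₁ = 9.45 given directly.
P₀ = 9.4500 / (0.1618 − 0.0655) = 9.4500 / 0.0963 = 98.1308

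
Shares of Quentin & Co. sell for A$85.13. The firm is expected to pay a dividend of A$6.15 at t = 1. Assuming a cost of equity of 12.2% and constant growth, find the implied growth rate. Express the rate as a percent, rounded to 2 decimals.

From P₀ = D₁/(r − g), the implied growth is g = r − D₁/P₀.
g = 0.122 − 6.15/85.13 = 0.122 − 0.07224 = 0.04976

4.98%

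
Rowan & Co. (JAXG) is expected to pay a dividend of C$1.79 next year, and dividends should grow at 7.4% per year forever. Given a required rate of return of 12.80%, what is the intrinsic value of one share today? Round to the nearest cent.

C$33.15

Gordon growth model: P₀ = D₁/(r − g), with D₁ = 1.79 given directly.
P₀ = 1.7900 / (0.128 − 0.074) = 1.7900 / 0.054 = 33.1481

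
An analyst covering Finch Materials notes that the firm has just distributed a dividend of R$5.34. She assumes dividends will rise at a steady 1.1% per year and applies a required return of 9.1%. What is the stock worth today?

Gordon growth model: P₀ = D₁/(r − g). D₁ = 5.34 × (1 + 0.011) = 5.3987.
P₀ = 5.3987 / (0.091 − 0.011) = 5.3987 / 0.08 = 67.4842

R$67.48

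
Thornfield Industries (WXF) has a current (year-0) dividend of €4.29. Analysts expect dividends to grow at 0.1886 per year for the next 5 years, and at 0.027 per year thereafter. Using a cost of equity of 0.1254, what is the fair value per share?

€84.19

Two-stage DDM. Project D₁…D_5 at 0.1886, terminal growth 0.027, discount at r = 0.1254.
D_1 = 5.0991
D_2 = 6.0608
D_3 = 7.2038
D_4 = 8.5625
D_5 = 10.1774
Terminal value at t=5: TV = D_6/(r−g) = 10.4522/(0.1254−0.027) = 106.2212
P₀ = 5.0991/(1+0.1254)^1 + 6.0608/(1+0.1254)^2 + 7.2038/(1+0.1254)^3 + 8.5625/(1+0.1254)^4 + 10.1774/(1+0.1254)^5 + 106.2212/(1+0.1254)^5 = 84.1865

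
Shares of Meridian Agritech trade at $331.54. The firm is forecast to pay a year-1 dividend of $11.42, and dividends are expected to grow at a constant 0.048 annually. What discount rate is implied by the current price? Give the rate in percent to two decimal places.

Rearranging the constant-growth DDM: r = D₁/P₀ + g.
r = 11.4200 / 331.54 + 0.048 = 0.03445 + 0.048 = 0.08245

8.24%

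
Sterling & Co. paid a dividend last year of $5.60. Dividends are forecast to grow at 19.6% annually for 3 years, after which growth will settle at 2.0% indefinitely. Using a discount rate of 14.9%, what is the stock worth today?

$68.15

Two-stage DDM. Project D₁…D_3 at 0.196, terminal growth 0.02, discount at r = 0.149.
D_1 = 6.6976
D_2 = 8.0103
D_3 = 9.5804
Terminal value at t=3: TV = D_4/(r−g) = 9.7720/(0.149−0.02) = 75.7516
P₀ = 6.6976/(1+0.149)^1 + 8.0103/(1+0.149)^2 + 9.5804/(1+0.149)^3 + 75.7516/(1+0.149)^3 = 68.1504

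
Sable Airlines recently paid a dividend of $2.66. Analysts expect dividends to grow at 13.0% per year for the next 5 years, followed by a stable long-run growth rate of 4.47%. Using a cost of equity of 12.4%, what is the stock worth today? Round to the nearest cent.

$49.50

Two-stage DDM. Project D₁…D_5 at 0.13, terminal growth 0.0447, discount at r = 0.124.
D_1 = 3.0058
D_2 = 3.3966
D_3 = 3.8381
D_4 = 4.3371
D_5 = 4.9009
Terminal value at t=5: TV = D_6/(r−g) = 5.1199/(0.124−0.0447) = 64.5643
P₀ = 3.0058/(1+0.124)^1 + 3.3966/(1+0.124)^2 + 3.8381/(1+0.124)^3 + 4.3371/(1+0.124)^4 + 4.9009/(1+0.124)^5 + 64.5643/(1+0.124)^5 = 49.5028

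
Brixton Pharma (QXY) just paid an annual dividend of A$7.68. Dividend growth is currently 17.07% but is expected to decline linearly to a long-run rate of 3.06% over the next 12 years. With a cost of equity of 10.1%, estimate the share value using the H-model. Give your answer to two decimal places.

A$204.13

H-model: P₀ = D₀[(1+g_L) + H(g_S−g_L)]/(r−g_L), with H = 12/2 = 6.
P₀ = 7.68 × [(1+0.0306) + 6×(0.1707−0.0306)] / (0.101−0.0306)
   = 7.68 × 1.8712 / 0.0704 = 204.1309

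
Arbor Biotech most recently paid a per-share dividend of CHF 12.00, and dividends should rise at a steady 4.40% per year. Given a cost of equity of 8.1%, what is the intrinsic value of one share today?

CHF 338.59

Gordon growth model: P₀ = D₁/(r − g). D₁ = 12.00 × (1 + 0.044) = 12.5280.
P₀ = 12.5280 / (0.081 − 0.044) = 12.5280 / 0.037 = 338.5946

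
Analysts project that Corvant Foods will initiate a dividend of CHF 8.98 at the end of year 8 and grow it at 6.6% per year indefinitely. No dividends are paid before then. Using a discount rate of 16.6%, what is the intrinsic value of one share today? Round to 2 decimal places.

Deferred-dividend DDM. At t=7 the remaining stream is a growing perpetuity with first payment D_8 = 8.98.
V_7 = D_8/(r−g) = 8.98/(0.166−0.066) = 89.8000
P₀ = V_7/(1+r)^7 = 89.8000/(1+0.166)^7 = 30.6469

CHF 30.65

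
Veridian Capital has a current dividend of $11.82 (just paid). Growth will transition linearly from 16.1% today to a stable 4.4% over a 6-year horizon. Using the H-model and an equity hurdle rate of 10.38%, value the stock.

$275.73

H-model: P₀ = D₀[(1+g_L) + H(g_S−g_L)]/(r−g_L), with H = 6/2 = 3.
P₀ = 11.82 × [(1+0.044) + 3×(0.161−0.044)] / (0.1038−0.044)
   = 11.82 × 1.3950 / 0.0598 = 275.7341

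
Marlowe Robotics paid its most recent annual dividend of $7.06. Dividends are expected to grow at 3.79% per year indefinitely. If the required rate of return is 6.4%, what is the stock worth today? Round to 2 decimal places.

Gordon growth model: P₀ = D₁/(r − g). D₁ = 7.06 × (1 + 0.0379) = 7.3276.
P₀ = 7.3276 / (0.064 − 0.0379) = 7.3276 / 0.0261 = 280.7500

$280.75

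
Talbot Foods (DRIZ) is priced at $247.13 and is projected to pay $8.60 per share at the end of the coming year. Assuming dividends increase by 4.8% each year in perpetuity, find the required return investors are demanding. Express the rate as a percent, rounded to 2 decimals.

Rearranging the constant-growth DDM: r = D₁/P₀ + g.
r = 8.6000 / 247.13 + 0.048 = 0.03480 + 0.048 = 0.08280

8.28%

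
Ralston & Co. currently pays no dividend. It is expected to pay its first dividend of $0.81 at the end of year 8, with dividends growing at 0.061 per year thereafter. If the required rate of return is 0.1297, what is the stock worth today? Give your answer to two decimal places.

Deferred-dividend DDM. At t=7 the remaining stream is a growing perpetuity with first payment D_8 = 0.81.
V_7 = D_8/(r−g) = 0.81/(0.1297−0.061) = 11.7904
P₀ = V_7/(1+r)^7 = 11.7904/(1+0.1297)^7 = 5.0210

$5.02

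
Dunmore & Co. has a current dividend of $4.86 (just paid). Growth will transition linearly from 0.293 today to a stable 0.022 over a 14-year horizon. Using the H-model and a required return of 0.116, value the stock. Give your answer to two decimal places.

H-model: P₀ = D₀[(1+g_L) + H(g_S−g_L)]/(r−g_L), with H = 14/2 = 7.
P₀ = 4.86 × [(1+0.022) + 7×(0.293−0.022)] / (0.116−0.022)
   = 4.86 × 2.9190 / 0.094 = 150.9185

$150.92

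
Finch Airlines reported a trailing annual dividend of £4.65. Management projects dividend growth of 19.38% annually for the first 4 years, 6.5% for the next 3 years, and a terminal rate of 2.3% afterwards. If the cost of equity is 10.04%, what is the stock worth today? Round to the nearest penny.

£118.18

Three-stage DDM. Project D₁…D_7; terminal Gordon value at t=7 with g = 0.023; discount at r = 0.1004.
D_1 = 5.5512
D_2 = 6.6270
D_3 = 7.9113
D_4 = 9.4445
D_5 = 10.0584
D_6 = 10.7122
D_7 = 11.4085
TV_7 = 11.6709/(0.1004−0.023) = 150.7866
P₀ = Σ Dₜ/(1+r)ᵗ + TV_7/(1+r)^7 = 118.1842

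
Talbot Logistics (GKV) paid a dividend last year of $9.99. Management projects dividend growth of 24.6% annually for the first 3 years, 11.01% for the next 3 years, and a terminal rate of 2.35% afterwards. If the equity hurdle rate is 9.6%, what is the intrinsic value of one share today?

$299.45

Three-stage DDM. Project D₁…D_6; terminal Gordon value at t=6 with g = 0.0235; discount at r = 0.096.
D_1 = 12.4475
D_2 = 15.5096
D_3 = 19.3250
D_4 = 21.4527
D_5 = 23.8146
D_6 = 26.4366
TV_6 = 27.0579/(0.096−0.0235) = 373.2121
P₀ = Σ Dₜ/(1+r)ᵗ + TV_6/(1+r)^6 = 299.4505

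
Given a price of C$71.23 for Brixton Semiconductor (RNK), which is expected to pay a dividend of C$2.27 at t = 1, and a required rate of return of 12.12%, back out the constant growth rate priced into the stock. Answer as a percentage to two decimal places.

8.93%

From P₀ = D₁/(r − g), the implied growth is g = r − D₁/P₀.
g = 0.1212 − 2.27/71.23 = 0.1212 − 0.03187 = 0.08933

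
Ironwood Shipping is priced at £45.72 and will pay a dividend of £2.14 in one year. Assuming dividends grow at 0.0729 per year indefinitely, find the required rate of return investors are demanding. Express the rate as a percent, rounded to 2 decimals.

Rearranging the constant-growth DDM: r = D₁/P₀ + g.
r = 2.1400 / 45.72 + 0.0729 = 0.04681 + 0.0729 = 0.11971

11.97%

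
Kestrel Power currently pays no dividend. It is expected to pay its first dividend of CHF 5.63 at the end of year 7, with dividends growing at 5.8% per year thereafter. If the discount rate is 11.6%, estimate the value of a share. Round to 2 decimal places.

Deferred-dividend DDM. At t=6 the remaining stream is a growing perpetuity with first payment D_7 = 5.63.
V_6 = D_7/(r−g) = 5.63/(0.116−0.058) = 97.0690
P₀ = V_6/(1+r)^6 = 97.0690/(1+0.116)^6 = 50.2453

CHF 50.25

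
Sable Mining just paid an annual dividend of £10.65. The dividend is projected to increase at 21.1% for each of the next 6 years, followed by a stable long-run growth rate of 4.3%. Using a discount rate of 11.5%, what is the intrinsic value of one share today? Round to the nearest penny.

£339.40

Two-stage DDM. Project D₁…D_6 at 0.211, terminal growth 0.043, discount at r = 0.115.
D_1 = 12.8972
D_2 = 15.6184
D_3 = 18.9139
D_4 = 22.9048
D_5 = 27.7377
D_6 = 33.5903
Terminal value at t=6: TV = D_7/(r−g) = 35.0347/(0.115−0.043) = 486.5935
P₀ = 12.8972/(1+0.115)^1 + 15.6184/(1+0.115)^2 + 18.9139/(1+0.115)^3 + 22.9048/(1+0.115)^4 + 27.7377/(1+0.115)^5 + 33.5903/(1+0.115)^6 + 486.5935/(1+0.115)^6 = 339.4008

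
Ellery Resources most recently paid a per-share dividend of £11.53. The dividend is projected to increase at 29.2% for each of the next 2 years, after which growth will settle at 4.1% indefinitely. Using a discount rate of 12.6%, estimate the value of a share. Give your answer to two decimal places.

£214.32

Two-stage DDM. Project D₁…D_2 at 0.292, terminal growth 0.041, discount at r = 0.126.
D_1 = 14.8968
D_2 = 19.2466
Terminal value at t=2: TV = D_3/(r−g) = 20.0357/(0.126−0.041) = 235.7144
P₀ = 14.8968/(1+0.126)^1 + 19.2466/(1+0.126)^2 + 235.7144/(1+0.126)^2 = 214.3228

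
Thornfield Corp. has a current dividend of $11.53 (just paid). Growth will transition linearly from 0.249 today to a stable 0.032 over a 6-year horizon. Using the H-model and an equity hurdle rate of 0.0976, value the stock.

H-model: P₀ = D₀[(1+g_L) + H(g_S−g_L)]/(r−g_L), with H = 6/2 = 3.
P₀ = 11.53 × [(1+0.032) + 3×(0.249−0.032)] / (0.0976−0.032)
   = 11.53 × 1.6830 / 0.0656 = 295.8078

$295.81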